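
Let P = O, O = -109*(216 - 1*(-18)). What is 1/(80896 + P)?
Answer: 1/55390 ≈ 1.8054e-5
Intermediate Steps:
O = -25506 (O = -109*(216 + 18) = -109*234 = -25506)
P = -25506
1/(80896 + P) = 1/(80896 - 25506) = 1/55390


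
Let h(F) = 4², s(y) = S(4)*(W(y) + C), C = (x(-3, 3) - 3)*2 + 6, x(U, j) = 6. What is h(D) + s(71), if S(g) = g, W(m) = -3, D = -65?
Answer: 52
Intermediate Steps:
C = 12 (C = (6 - 3)*2 + 6 = 3*2 + 6 = 6 + 6 = 12)
s(y) = 36 (s(y) = 4*(-3 + 12) = 4*9 = 36)
h(F) = 16
h(D) + s(71) = 16 + 36 = 52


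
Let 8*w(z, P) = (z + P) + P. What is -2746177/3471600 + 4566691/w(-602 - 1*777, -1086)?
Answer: -126839547479327/12327651600 ≈ -10289.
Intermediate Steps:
w(z, P) = P/4 + z/8 (w(z, P) = ((z + P) + P)/8 = ((P + z) + P)/8 = (z + 2*P)/8 = P/4 + z/8)
-2746177/3471600 + 4566691/w(-602 - 1*777, -1086) = -2746177/3471600 + 4566691/((1/4)*(-1086) + (-602 - 1*777)/8) = -2746177*1/3471600 + 4566691/(-543/2 + (-602 - 777)/8) = -2746177/3471600 + 4566691/(-543/2 + (1/8)*(-1379)) = -2746177/3471600 + 4566691/(-543/2 - 1379/8) = -2746177/3471600 + 4566691/(-3551/8) = -2746177/3471600 + 4566691*(-8/3551) = -2746177/3471600 - 36533528/3551 = -126839547479327/12327651600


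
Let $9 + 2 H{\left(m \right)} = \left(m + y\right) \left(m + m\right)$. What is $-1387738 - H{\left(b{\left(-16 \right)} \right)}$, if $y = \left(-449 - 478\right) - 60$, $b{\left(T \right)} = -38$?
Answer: $- \frac{2853367}{2} \approx -1.4267 \cdot 10^{6}$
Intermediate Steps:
$y = -987$ ($y = -927 - 60 = -987$)
$H{\left(m \right)} = - \frac{9}{2} + m \left(-987 + m\right)$ ($H{\left(m \right)} = - \frac{9}{2} + \frac{\left(m - 987\right) \left(m + m\right)}{2} = - \frac{9}{2} + \frac{\left(-987 + m\right) 2 m}{2} = - \frac{9}{2} + \frac{2 m \left(-987 + m\right)}{2} = - \frac{9}{2} + m \left(-987 + m\right)$)
$-1387738 - H{\left(b{\left(-16 \right)} \right)} = -1387738 - \left(- \frac{9}{2} + \left(-38\right)^{2} - -37506\right) = -1387738 - \left(- \frac{9}{2} + 1444 + 37506\right) = -1387738 - \frac{77891}{2} = - \frac{2853367}{2}$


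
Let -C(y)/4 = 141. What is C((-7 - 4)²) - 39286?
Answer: -39850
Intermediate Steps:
C(y) = -564 (C(y) = -4*141 = -564)
C((-7 - 4)²) - 39286 = -564 - 39286 = -39850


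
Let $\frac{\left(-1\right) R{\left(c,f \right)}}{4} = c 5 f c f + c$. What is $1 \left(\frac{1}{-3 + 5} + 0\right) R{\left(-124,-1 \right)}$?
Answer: $-153512$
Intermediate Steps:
$R{\left(c,f \right)} = - 4 c - 20 c^{2} f^{2}$ ($R{\left(c,f \right)} = - 4 \left(c 5 f c f + c\right) = - 4 \left(5 c f c f + c\right) = - 4 \left(5 f c^{2} f + c\right) = - 4 \left(5 c^{2} f^{2} + c\right) = - 4 \left(c + 5 c^{2} f^{2}\right) = - 4 c - 20 c^{2} f^{2}$)
$1 \left(\frac{1}{-3 + 5} + 0\right) R{\left(-124,-1 \right)} = 1 \left(\frac{1}{-3 + 5} + 0\right) \left(\left(-4\right) \left(-124\right) \left(1 + 5 \left(-124\right) \left(-1\right)^{2}\right)\right) = 1 \left(\frac{1}{2} + 0\right) \left(\left(-4\right) \left(-124\right) \left(1 + 5 \left(-124\right) 1\right)\right) = 1 \left(\frac{1}{2} + 0\right) \left(\left(-4\right) \left(-124\right) \left(1 - 620\right)\right) = 1 \cdot \frac{1}{2} \left(\left(-4\right) \left(-124\right) \left(-619\right)\right) = \frac{1}{2} \left(-307024\right) = -153512$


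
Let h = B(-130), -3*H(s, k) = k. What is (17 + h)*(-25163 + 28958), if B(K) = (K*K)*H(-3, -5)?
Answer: 106957015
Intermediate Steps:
H(s, k) = -k/3
B(K) = 5*K**2/3 (B(K) = (K*K)*(-1/3*(-5)) = K**2*(5/3) = 5*K**2/3)
h = 84500/3 (h = (5/3)*(-130)**2 = (5/3)*16900 = 84500/3 ≈ 28167.)
(17 + h)*(-25163 + 28958) = (17 + 84500/3)*(-25163 + 28958) = (84551/3)*3795 = 106957015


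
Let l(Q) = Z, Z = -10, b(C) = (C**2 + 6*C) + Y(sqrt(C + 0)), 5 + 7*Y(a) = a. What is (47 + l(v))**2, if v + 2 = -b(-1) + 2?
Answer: 1369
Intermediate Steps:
Y(a) = -5/7 + a/7
b(C) = -5/7 + C**2 + 6*C + sqrt(C)/7 (b(C) = (C**2 + 6*C) + (-5/7 + sqrt(C + 0)/7) = (C**2 + 6*C) + (-5/7 + sqrt(C)/7) = -5/7 + C**2 + 6*C + sqrt(C)/7)
v = 40/7 - I/7 (v = -2 + (-(-5/7 + (-1)**2 + 6*(-1) + sqrt(-1)/7) + 2) = -2 + (-(-5/7 + 1 - 6 + I/7) + 2) = -2 + (-(-40/7 + I/7) + 2) = -2 + ((40/7 - I/7) + 2) = -2 + (54/7 - I/7) = 40/7 - I/7 ≈ 5.7143 - 0.14286*I)
l(Q) = -10
(47 + l(v))**2 = (47 - 10)**2 = 37**2 = 1369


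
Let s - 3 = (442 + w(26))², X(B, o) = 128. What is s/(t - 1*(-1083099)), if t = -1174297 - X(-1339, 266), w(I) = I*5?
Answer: -327187/91326 ≈ -3.5826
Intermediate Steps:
w(I) = 5*I
s = 327187 (s = 3 + (442 + 5*26)² = 3 + (442 + 130)² = 3 + 572² = 3 + 327184 = 327187)
t = -1174425 (t = -1174297 - 1*128 = -1174297 - 128 = -1174425)
s/(t - 1*(-1083099)) = 327187/(-1174425 - 1*(-1083099)) = 327187/(-1174425 + 1083099) = 327187/(-91326) = 327187*(-1/91326) = -327187/91326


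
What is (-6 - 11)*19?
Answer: -323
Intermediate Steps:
(-6 - 11)*19 = -17*19 = -323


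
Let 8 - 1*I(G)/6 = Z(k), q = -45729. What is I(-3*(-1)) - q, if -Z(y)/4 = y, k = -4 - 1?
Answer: 45657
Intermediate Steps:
k = -5
Z(y) = -4*y
I(G) = -72 (I(G) = 48 - (-24)*(-5) = 48 - 6*20 = 48 - 120 = -72)
I(-3*(-1)) - q = -72 - 1*(-45729) = -72 + 45729 = 45657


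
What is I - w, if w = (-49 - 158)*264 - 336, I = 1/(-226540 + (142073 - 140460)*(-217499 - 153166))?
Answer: 32886435428039/598109185 ≈ 54984.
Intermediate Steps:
I = -1/598109185 (I = 1/(-226540 + 1613*(-370665)) = 1/(-226540 - 597882645) = 1/(-598109185) = -1/598109185 ≈ -1.6719e-9)
w = -54984 (w = -207*264 - 336 = -54648 - 336 = -54984)
I - w = -1/598109185 - 1*(-54984) = -1/598109185 + 54984 = 32886435428039/598109185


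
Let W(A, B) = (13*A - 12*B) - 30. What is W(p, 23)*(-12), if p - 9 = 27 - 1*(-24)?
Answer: -5688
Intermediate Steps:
p = 60 (p = 9 + (27 - 1*(-24)) = 9 + (27 + 24) = 9 + 51 = 60)
W(A, B) = -30 - 12*B + 13*A (W(A, B) = (-12*B + 13*A) - 30 = -30 - 12*B + 13*A)
W(p, 23)*(-12) = (-30 - 12*23 + 13*60)*(-12) = (-30 - 276 + 780)*(-12) = 474*(-12) = -5688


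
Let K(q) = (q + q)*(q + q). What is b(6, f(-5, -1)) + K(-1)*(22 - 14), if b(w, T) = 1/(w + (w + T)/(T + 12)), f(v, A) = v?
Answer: 1383/43 ≈ 32.163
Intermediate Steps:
b(w, T) = 1/(w + (T + w)/(12 + T))
K(q) = 4*q² (K(q) = (2*q)*(2*q) = 4*q²)
b(6, f(-5, -1)) + K(-1)*(22 - 14) = (12 - 5)/(-5 + 13*6 - 5*6) + (4*(-1)²)*(22 - 14) = 7/(-5 + 78 - 30) + (4*1)*8 = 7/43 + 4*8 = (1/43)*7 + 32 = 7/43 + 32 = 1383/43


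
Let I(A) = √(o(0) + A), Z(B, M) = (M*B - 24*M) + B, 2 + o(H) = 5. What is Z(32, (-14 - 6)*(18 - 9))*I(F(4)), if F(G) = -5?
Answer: -1408*I*√2 ≈ -1991.2*I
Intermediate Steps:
o(H) = 3 (o(H) = -2 + 5 = 3)
Z(B, M) = B - 24*M + B*M (Z(B, M) = (B*M - 24*M) + B = (-24*M + B*M) + B = B - 24*M + B*M)
I(A) = √(3 + A)
Z(32, (-14 - 6)*(18 - 9))*I(F(4)) = (32 - 24*(-14 - 6)*(18 - 9) + 32*((-14 - 6)*(18 - 9)))*√(3 - 5) = (32 - (-480)*9 + 32*(-20*9))*√(-2) = (32 - 24*(-180) + 32*(-180))*(I*√2) = (32 + 4320 - 5760)*(I*√2) = -1408*I*√2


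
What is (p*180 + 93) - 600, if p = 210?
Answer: 37293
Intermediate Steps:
(p*180 + 93) - 600 = (210*180 + 93) - 600 = (37800 + 93) - 600 = 37893 - 600 = 37293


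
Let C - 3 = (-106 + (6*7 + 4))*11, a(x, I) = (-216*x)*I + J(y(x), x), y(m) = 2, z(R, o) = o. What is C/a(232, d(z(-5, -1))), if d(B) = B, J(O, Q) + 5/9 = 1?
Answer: -5913/451012 ≈ -0.013111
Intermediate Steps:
J(O, Q) = 4/9 (J(O, Q) = -5/9 + 1 = 4/9)
a(x, I) = 4/9 - 216*I*x (a(x, I) = (-216*x)*I + 4/9 = -216*I*x + 4/9 = 4/9 - 216*I*x)
C = -657 (C = 3 + (-106 + (6*7 + 4))*11 = 3 + (-106 + (42 + 4))*11 = 3 + (-106 + 46)*11 = 3 - 60*11 = 3 - 660 = -657)
C/a(232, d(z(-5, -1))) = -657/(4/9 - 216*(-1)*232) = -657/(4/9 + 50112) = -657/451012/9 = -657*9/451012 = -5913/451012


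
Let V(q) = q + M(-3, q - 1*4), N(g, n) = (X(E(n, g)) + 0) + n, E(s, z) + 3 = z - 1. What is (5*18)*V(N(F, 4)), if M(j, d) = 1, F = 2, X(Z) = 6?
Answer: 990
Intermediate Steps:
E(s, z) = -4 + z (E(s, z) = -3 + (z - 1) = -3 + (-1 + z) = -4 + z)
N(g, n) = 6 + n (N(g, n) = (6 + 0) + n = 6 + n)
V(q) = 1 + q (V(q) = q + 1 = 1 + q)
(5*18)*V(N(F, 4)) = (5*18)*(1 + (6 + 4)) = 90*(1 + 10) = 90*11 = 990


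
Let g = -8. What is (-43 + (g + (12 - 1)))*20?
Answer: -800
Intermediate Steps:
(-43 + (g + (12 - 1)))*20 = (-43 + (-8 + (12 - 1)))*20 = (-43 + (-8 + 11))*20 = (-43 + 3)*20 = -40*20 = -800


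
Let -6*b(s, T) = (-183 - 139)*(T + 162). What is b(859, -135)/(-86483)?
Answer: -1449/86483 ≈ -0.016755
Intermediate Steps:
b(s, T) = 8694 + 161*T/3 (b(s, T) = -(-183 - 139)*(T + 162)/6 = -(-161)*(162 + T)/3 = -(-52164 - 322*T)/6 = 8694 + 161*T/3)
b(859, -135)/(-86483) = (8694 + (161/3)*(-135))/(-86483) = (8694 - 7245)*(-1/86483) = 1449*(-1/86483) = -1449/86483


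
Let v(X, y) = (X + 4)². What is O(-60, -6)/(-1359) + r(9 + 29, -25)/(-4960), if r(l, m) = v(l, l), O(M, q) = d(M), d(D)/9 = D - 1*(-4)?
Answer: 2849/187240 ≈ 0.015216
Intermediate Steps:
v(X, y) = (4 + X)²
d(D) = 36 + 9*D (d(D) = 9*(D - 1*(-4)) = 9*(D + 4) = 9*(4 + D) = 36 + 9*D)
O(M, q) = 36 + 9*M
r(l, m) = (4 + l)²
O(-60, -6)/(-1359) + r(9 + 29, -25)/(-4960) = (36 + 9*(-60))/(-1359) + (4 + (9 + 29))²/(-4960) = (36 - 540)*(-1/1359) + (4 + 38)²*(-1/4960) = -504*(-1/1359) + 42²*(-1/4960) = 56/151 + 1764*(-1/4960) = 56/151 - 441/1240 = 2849/187240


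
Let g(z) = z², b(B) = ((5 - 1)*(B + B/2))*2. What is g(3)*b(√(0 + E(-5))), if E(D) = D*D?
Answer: 540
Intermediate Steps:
E(D) = D²
b(B) = 12*B (b(B) = (4*(B + B*(½)))*2 = (4*(B + B/2))*2 = (4*(3*B/2))*2 = (6*B)*2 = 12*B)
g(3)*b(√(0 + E(-5))) = 3²*(12*√(0 + (-5)²)) = 9*(12*√(0 + 25)) = 9*(12*√25) = 9*(12*5) = 9*60 = 540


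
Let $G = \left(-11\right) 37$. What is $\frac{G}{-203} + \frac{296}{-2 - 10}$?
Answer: $- \frac{13801}{609} \approx -22.662$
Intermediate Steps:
$G = -407$
$\frac{G}{-203} + \frac{296}{-2 - 10} = - \frac{407}{-203} + \frac{296}{-2 - 10} = \left(-407\right) \left(- \frac{1}{203}\right) + \frac{296}{-2 - 10} = \frac{407}{203} + \frac{296}{-12} = \frac{407}{203} + 296 \left(- \frac{1}{12}\right) = \frac{407}{203} - \frac{74}{3} = - \frac{13801}{609}$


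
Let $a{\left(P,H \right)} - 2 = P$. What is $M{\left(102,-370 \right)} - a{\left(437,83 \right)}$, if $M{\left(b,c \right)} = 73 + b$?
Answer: $-264$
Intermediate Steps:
$a{\left(P,H \right)} = 2 + P$
$M{\left(102,-370 \right)} - a{\left(437,83 \right)} = \left(73 + 102\right) - \left(2 + 437\right) = 175 - 439 = -264$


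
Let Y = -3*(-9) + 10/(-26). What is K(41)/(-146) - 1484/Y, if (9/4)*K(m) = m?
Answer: -6351608/113661 ≈ -55.882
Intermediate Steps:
K(m) = 4*m/9
Y = 346/13 (Y = 27 + 10*(-1/26) = 27 - 5/13 = 346/13 ≈ 26.615)
K(41)/(-146) - 1484/Y = ((4/9)*41)/(-146) - 1484/346/13 = (164/9)*(-1/146) - 1484*13/346 = -82/657 - 9646/173 = -6351608/113661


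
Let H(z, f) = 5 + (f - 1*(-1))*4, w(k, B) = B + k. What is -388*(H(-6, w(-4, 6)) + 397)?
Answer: -160632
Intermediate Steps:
H(z, f) = 9 + 4*f (H(z, f) = 5 + (f + 1)*4 = 5 + (1 + f)*4 = 5 + (4 + 4*f) = 9 + 4*f)
-388*(H(-6, w(-4, 6)) + 397) = -388*((9 + 4*(6 - 4)) + 397) = -388*((9 + 4*2) + 397) = -388*((9 + 8) + 397) = -388*(17 + 397) = -388*414 = -160632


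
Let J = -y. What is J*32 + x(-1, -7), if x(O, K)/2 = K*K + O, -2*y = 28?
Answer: 544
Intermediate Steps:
y = -14 (y = -½*28 = -14)
J = 14 (J = -1*(-14) = 14)
x(O, K) = 2*O + 2*K² (x(O, K) = 2*(K*K + O) = 2*(K² + O) = 2*(O + K²) = 2*O + 2*K²)
J*32 + x(-1, -7) = 14*32 + (2*(-1) + 2*(-7)²) = 448 + (-2 + 2*49) = 448 + (-2 + 98) = 448 + 96 = 544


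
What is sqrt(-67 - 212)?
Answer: 3*I*sqrt(31) ≈ 16.703*I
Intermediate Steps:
sqrt(-67 - 212) = sqrt(-279) = 3*I*sqrt(31)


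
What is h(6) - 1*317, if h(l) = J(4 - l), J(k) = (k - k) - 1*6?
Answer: -323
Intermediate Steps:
J(k) = -6 (J(k) = 0 - 6 = -6)
h(l) = -6
h(6) - 1*317 = -6 - 1*317 = -6 - 317 = -323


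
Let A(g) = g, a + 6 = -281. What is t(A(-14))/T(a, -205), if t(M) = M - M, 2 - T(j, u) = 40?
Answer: 0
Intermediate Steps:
a = -287 (a = -6 - 281 = -287)
T(j, u) = -38 (T(j, u) = 2 - 1*40 = 2 - 40 = -38)
t(M) = 0
t(A(-14))/T(a, -205) = 0/(-38) = 0*(-1/38) = 0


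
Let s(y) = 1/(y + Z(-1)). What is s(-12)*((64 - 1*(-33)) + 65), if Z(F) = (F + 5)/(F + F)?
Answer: -81/7 ≈ -11.571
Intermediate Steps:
Z(F) = (5 + F)/(2*F) (Z(F) = (5 + F)/((2*F)) = (5 + F)*(1/(2*F)) = (5 + F)/(2*F))
s(y) = 1/(-2 + y) (s(y) = 1/(y + (½)*(5 - 1)/(-1)) = 1/(y + (½)*(-1)*4) = 1/(y - 2) = 1/(-2 + y))
s(-12)*((64 - 1*(-33)) + 65) = ((64 - 1*(-33)) + 65)/(-2 - 12) = ((64 + 33) + 65)/(-14) = -(97 + 65)/14 = -1/14*162 = -81/7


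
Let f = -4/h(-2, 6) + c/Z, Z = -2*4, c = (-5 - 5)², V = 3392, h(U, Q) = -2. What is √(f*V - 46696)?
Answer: 2*I*√20578 ≈ 286.9*I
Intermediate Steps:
c = 100 (c = (-10)² = 100)
Z = -8
f = -21/2 (f = -4/(-2) + 100/(-8) = -4*(-½) + 100*(-⅛) = 2 - 25/2 = -21/2 ≈ -10.500)
√(f*V - 46696) = √(-21/2*3392 - 46696) = √(-35616 - 46696) = √(-82312) = 2*I*√20578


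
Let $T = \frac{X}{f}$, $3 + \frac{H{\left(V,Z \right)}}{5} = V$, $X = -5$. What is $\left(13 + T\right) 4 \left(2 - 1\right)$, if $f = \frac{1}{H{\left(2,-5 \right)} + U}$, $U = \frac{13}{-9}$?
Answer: $\frac{1628}{9} \approx 180.89$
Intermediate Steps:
$H{\left(V,Z \right)} = -15 + 5 V$
$U = - \frac{13}{9}$ ($U = 13 \left(- \frac{1}{9}\right) = - \frac{13}{9} \approx -1.4444$)
$f = - \frac{9}{58}$ ($f = \frac{1}{\left(-15 + 5 \cdot 2\right) - \frac{13}{9}} = \frac{1}{\left(-15 + 10\right) - \frac{13}{9}} = \frac{1}{-5 - \frac{13}{9}} = \frac{1}{- \frac{58}{9}} = - \frac{9}{58} \approx -0.15517$)
$T = \frac{290}{9}$ ($T = - \frac{5}{- \frac{9}{58}} = \left(-5\right) \left(- \frac{58}{9}\right) = \frac{290}{9} \approx 32.222$)
$\left(13 + T\right) 4 \left(2 - 1\right) = \left(13 + \frac{290}{9}\right) 4 \left(2 - 1\right) = \frac{407 \cdot 4 \cdot 1}{9} = \frac{407}{9} \cdot 4 = \frac{1628}{9}$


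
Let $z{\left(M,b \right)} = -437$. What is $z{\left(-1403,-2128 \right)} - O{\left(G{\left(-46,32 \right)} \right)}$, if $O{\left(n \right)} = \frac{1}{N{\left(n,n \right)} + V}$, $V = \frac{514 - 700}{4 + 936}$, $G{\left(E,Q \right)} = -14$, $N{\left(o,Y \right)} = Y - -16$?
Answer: $- \frac{370609}{847} \approx -437.55$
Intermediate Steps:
$N{\left(o,Y \right)} = 16 + Y$ ($N{\left(o,Y \right)} = Y + 16 = 16 + Y$)
$V = - \frac{93}{470}$ ($V = - \frac{186}{940} = \left(-186\right) \frac{1}{940} = - \frac{93}{470} \approx -0.19787$)
$O{\left(n \right)} = \frac{1}{\frac{7427}{470} + n}$ ($O{\left(n \right)} = \frac{1}{\left(16 + n\right) - \frac{93}{470}} = \frac{1}{\frac{7427}{470} + n}$)
$z{\left(-1403,-2128 \right)} - O{\left(G{\left(-46,32 \right)} \right)} = -437 - \frac{470}{7427 + 470 \left(-14\right)} = -437 - \frac{470}{7427 - 6580} = -437 - \frac{470}{847} = - \frac{370609}{847}$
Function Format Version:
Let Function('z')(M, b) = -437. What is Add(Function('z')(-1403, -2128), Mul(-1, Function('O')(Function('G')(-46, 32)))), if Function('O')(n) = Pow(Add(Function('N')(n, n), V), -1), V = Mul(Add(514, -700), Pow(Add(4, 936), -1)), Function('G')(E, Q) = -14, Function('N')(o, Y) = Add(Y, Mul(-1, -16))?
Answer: Rational(-370609, 847) ≈ -437.55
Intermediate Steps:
Function('N')(o, Y) = Add(16, Y) (Function('N')(o, Y) = Add(Y, 16) = Add(16, Y))
V = Rational(-93, 470) (V = Mul(-186, Pow(940, -1)) = Mul(-186, Rational(1, 940)) = Rational(-93, 470) ≈ -0.19787)
Function('O')(n) = Pow(Add(Rational(7427, 470), n), -1) (Function('O')(n) = Pow(Add(Add(16, n), Rational(-93, 470)), -1) = Pow(Add(Rational(7427, 470), n), -1))
Add(Function('z')(-1403, -2128), Mul(-1, Function('O')(Function('G')(-46, 32)))) = Add(-437, Mul(-1, Mul(470, Pow(Add(7427, Mul(470, -14)), -1)))) = Add(-437, Mul(-1, Mul(470, Pow(Add(7427, -6580), -1)))) = Add(-437, Mul(-1, Mul(470, Pow(847, -1)))) = Add(-437, Mul(-1, Mul(470, Rational(1, 847)))) = Add(-437, Mul(-1, Rational(470, 847))) = Add(-437, Rational(-470, 847)) = Rational(-370609, 847)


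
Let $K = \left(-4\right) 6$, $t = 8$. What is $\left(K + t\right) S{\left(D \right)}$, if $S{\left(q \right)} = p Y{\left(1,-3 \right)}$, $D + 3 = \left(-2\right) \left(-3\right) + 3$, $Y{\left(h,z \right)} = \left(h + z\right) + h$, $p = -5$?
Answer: $-80$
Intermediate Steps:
$K = -24$
$Y{\left(h,z \right)} = z + 2 h$
$D = 6$ ($D = -3 + \left(\left(-2\right) \left(-3\right) + 3\right) = -3 + \left(6 + 3\right) = -3 + 9 = 6$)
$S{\left(q \right)} = 5$ ($S{\left(q \right)} = - 5 \left(-3 + 2 \cdot 1\right) = - 5 \left(-3 + 2\right) = \left(-5\right) \left(-1\right) = 5$)
$\left(K + t\right) S{\left(D \right)} = \left(-24 + 8\right) 5 = \left(-16\right) 5 = -80$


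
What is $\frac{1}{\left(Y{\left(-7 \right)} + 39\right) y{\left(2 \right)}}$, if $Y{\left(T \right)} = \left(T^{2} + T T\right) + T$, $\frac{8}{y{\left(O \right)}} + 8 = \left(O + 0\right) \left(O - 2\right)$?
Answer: $- \frac{1}{130} \approx -0.0076923$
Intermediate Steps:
$y{\left(O \right)} = \frac{8}{-8 + O \left(-2 + O\right)}$ ($y{\left(O \right)} = \frac{8}{-8 + \left(O + 0\right) \left(O - 2\right)} = \frac{8}{-8 + O \left(-2 + O\right)}$)
$Y{\left(T \right)} = T + 2 T^{2}$ ($Y{\left(T \right)} = \left(T^{2} + T^{2}\right) + T = 2 T^{2} + T = T + 2 T^{2}$)
$\frac{1}{\left(Y{\left(-7 \right)} + 39\right) y{\left(2 \right)}} = \frac{1}{\left(- 7 \left(1 + 2 \left(-7\right)\right) + 39\right) \frac{8}{-8 + 2^{2} - 4}} = \frac{1}{\left(- 7 \left(1 - 14\right) + 39\right) \frac{8}{-8 + 4 - 4}} = \frac{1}{\left(\left(-7\right) \left(-13\right) + 39\right) \frac{8}{-8}} = \frac{1}{\left(91 + 39\right) 8 \left(- \frac{1}{8}\right)} = \frac{1}{130 \left(-1\right)} = \frac{1}{-130} = - \frac{1}{130}$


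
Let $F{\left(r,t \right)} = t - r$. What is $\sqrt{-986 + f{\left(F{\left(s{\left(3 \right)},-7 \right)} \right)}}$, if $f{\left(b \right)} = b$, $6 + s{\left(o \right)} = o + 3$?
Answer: $i \sqrt{993} \approx 31.512 i$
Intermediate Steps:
$s{\left(o \right)} = -3 + o$ ($s{\left(o \right)} = -6 + \left(o + 3\right) = -6 + \left(3 + o\right) = -3 + o$)
$\sqrt{-986 + f{\left(F{\left(s{\left(3 \right)},-7 \right)} \right)}} = \sqrt{-986 - 7} = \sqrt{-993} = i \sqrt{993}$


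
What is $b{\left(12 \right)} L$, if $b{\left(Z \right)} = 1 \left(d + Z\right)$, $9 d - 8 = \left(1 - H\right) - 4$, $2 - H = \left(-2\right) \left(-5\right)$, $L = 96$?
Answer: $\frac{3872}{3} \approx 1290.7$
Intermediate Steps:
$H = -8$ ($H = 2 - \left(-2\right) \left(-5\right) = 2 - 10 = -8$)
$d = \frac{13}{9}$ ($d = \frac{8}{9} + \frac{\left(1 - -8\right) - 4}{9} = \frac{8}{9} + \frac{\left(1 + 8\right) - 4}{9} = \frac{8}{9} + \frac{9 - 4}{9} = \frac{8}{9} + \frac{1}{9} \cdot 5 = \frac{8}{9} + \frac{5}{9} = \frac{13}{9} \approx 1.4444$)
$b{\left(Z \right)} = \frac{13}{9} + Z$ ($b{\left(Z \right)} = 1 \left(\frac{13}{9} + Z\right) = \frac{13}{9} + Z$)
$b{\left(12 \right)} L = \left(\frac{13}{9} + 12\right) 96 = \frac{121}{9} \cdot 96 = \frac{3872}{3}$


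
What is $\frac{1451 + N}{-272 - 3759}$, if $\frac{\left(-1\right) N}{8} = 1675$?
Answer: $\frac{11949}{4031} \approx 2.9643$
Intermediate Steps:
$N = -13400$ ($N = \left(-8\right) 1675 = -13400$)
$\frac{1451 + N}{-272 - 3759} = \frac{1451 - 13400}{-272 - 3759} = - \frac{11949}{-4031} = \left(-11949\right) \left(- \frac{1}{4031}\right) = \frac{11949}{4031}$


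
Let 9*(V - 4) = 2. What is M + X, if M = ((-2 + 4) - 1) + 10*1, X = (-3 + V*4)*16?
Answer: 2099/9 ≈ 233.22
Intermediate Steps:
V = 38/9 (V = 4 + (⅑)*2 = 4 + 2/9 = 38/9 ≈ 4.2222)
X = 2000/9 (X = (-3 + (38/9)*4)*16 = (-3 + 152/9)*16 = (125/9)*16 = 2000/9 ≈ 222.22)
M = 11 (M = (2 - 1) + 10 = 1 + 10 = 11)
M + X = 11 + 2000/9 = 2099/9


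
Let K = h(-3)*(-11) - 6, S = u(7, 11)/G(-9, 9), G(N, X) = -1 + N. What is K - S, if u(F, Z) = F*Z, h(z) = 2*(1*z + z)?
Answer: 1337/10 ≈ 133.70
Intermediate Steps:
h(z) = 4*z (h(z) = 2*(z + z) = 2*(2*z) = 4*z)
S = -77/10 (S = (7*11)/(-1 - 9) = 77/(-10) = 77*(-1/10) = -77/10 ≈ -7.7000)
K = 126 (K = (4*(-3))*(-11) - 6 = -12*(-11) - 6 = 132 - 6 = 126)
K - S = 126 - 1*(-77/10) = 126 + 77/10 = 1337/10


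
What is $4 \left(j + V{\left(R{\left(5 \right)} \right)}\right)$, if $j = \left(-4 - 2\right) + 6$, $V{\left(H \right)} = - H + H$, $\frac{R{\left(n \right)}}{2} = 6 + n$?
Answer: $0$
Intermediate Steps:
$R{\left(n \right)} = 12 + 2 n$ ($R{\left(n \right)} = 2 \left(6 + n\right) = 12 + 2 n$)
$V{\left(H \right)} = 0$
$j = 0$ ($j = -6 + 6 = 0$)
$4 \left(j + V{\left(R{\left(5 \right)} \right)}\right) = 4 \left(0 + 0\right) = 4 \cdot 0 = 0$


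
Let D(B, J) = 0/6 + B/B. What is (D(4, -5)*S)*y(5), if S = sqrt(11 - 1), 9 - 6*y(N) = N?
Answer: 2*sqrt(10)/3 ≈ 2.1082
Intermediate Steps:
y(N) = 3/2 - N/6
D(B, J) = 1 (D(B, J) = 0*(1/6) + 1 = 0 + 1 = 1)
S = sqrt(10) ≈ 3.1623
(D(4, -5)*S)*y(5) = (1*sqrt(10))*(3/2 - 1/6*5) = sqrt(10)*(3/2 - 5/6) = sqrt(10)*(2/3) = 2*sqrt(10)/3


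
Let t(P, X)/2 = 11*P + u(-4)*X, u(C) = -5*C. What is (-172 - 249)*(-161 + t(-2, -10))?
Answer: 254705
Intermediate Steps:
t(P, X) = 22*P + 40*X (t(P, X) = 2*(11*P + (-5*(-4))*X) = 2*(11*P + 20*X) = 22*P + 40*X)
(-172 - 249)*(-161 + t(-2, -10)) = (-172 - 249)*(-161 + (22*(-2) + 40*(-10))) = -421*(-161 + (-44 - 400)) = -421*(-161 - 444) = -421*(-605) = 254705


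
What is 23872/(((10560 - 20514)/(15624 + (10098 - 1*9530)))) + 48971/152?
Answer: -29132963557/756504 ≈ -38510.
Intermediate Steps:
23872/(((10560 - 20514)/(15624 + (10098 - 1*9530)))) + 48971/152 = 23872/((-9954/(15624 + (10098 - 9530)))) + 48971*(1/152) = 23872/((-9954/(15624 + 568))) + 48971/152 = 23872/((-9954/16192)) + 48971/152 = 23872/((-9954*1/16192)) + 48971/152 = 23872/(-4977/8096) + 48971/152 = 23872*(-8096/4977) + 48971/152 = -193267712/4977 + 48971/152 = -29132963557/756504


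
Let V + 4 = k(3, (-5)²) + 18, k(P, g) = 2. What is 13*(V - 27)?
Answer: -143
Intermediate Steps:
V = 16 (V = -4 + (2 + 18) = -4 + 20 = 16)
13*(V - 27) = 13*(16 - 27) = 13*(-11) = -143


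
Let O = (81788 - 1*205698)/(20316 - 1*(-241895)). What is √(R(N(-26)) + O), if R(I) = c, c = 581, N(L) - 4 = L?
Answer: 3*√4434881887299/262211 ≈ 24.094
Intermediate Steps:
N(L) = 4 + L
R(I) = 581
O = -123910/262211 (O = (81788 - 205698)/(20316 + 241895) = -123910/262211 ≈ -0.47256)
√(R(N(-26)) + O) = √(581 - 123910/262211) = √(152220681/262211) = 3*√4434881887299/262211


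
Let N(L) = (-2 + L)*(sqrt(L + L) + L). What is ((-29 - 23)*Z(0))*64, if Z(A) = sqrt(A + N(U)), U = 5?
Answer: -3328*sqrt(15 + 3*sqrt(10)) ≈ -16468.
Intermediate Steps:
N(L) = (-2 + L)*(L + sqrt(2)*sqrt(L)) (N(L) = (-2 + L)*(sqrt(2*L) + L) = (-2 + L)*(sqrt(2)*sqrt(L) + L) = (-2 + L)*(L + sqrt(2)*sqrt(L)))
Z(A) = sqrt(15 + A + 3*sqrt(10)) (Z(A) = sqrt(A + (5**2 - 2*5 + sqrt(2)*5**(3/2) - 2*sqrt(2)*sqrt(5))) = sqrt(A + (25 - 10 + sqrt(2)*(5*sqrt(5)) - 2*sqrt(10))) = sqrt(A + (25 - 10 + 5*sqrt(10) - 2*sqrt(10))) = sqrt(A + (15 + 3*sqrt(10))) = sqrt(15 + A + 3*sqrt(10)))
((-29 - 23)*Z(0))*64 = ((-29 - 23)*sqrt(15 + 0 + 3*sqrt(10)))*64 = -52*sqrt(15 + 3*sqrt(10))*64 = -3328*sqrt(15 + 3*sqrt(10))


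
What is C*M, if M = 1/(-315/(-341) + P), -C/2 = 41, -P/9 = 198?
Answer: 27962/607347 ≈ 0.046040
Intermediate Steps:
P = -1782 (P = -9*198 = -1782)
C = -82 (C = -2*41 = -82)
M = -341/607347 (M = 1/(-315/(-341) - 1782) = 1/(-315*(-1/341) - 1782) = 1/(315/341 - 1782) = 1/(-607347/341) = -341/607347 ≈ -0.00056146)
C*M = -82*(-341/607347) = 27962/607347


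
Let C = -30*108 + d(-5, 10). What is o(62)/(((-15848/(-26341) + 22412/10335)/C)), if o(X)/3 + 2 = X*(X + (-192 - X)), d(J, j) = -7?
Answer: 3273142424985/78182 ≈ 4.1866e+7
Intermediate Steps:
o(X) = -6 - 576*X (o(X) = -6 + 3*(X*(X + (-192 - X))) = -6 + 3*(X*(-192)) = -6 + 3*(-192*X) = -6 - 576*X)
C = -3247 (C = -30*108 - 7 = -3240 - 7 = -3247)
o(62)/(((-15848/(-26341) + 22412/10335)/C)) = (-6 - 576*62)/(((-15848/(-26341) + 22412/10335)/(-3247))) = (-6 - 35712)/(((-15848*(-1/26341) + 22412*(1/10335))*(-1/3247))) = -35718*(-3247/(2264/3763 + 1724/795)) = -35718/((156364/56445)*(-1/3247)) = -35718/(-156364/183276915) = -35718*(-183276915/156364) = 3273142424985/78182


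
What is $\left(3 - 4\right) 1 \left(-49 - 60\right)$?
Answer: $109$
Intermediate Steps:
$\left(3 - 4\right) 1 \left(-49 - 60\right) = \left(-1\right) 1 \left(-109\right) = \left(-1\right) \left(-109\right) = 109$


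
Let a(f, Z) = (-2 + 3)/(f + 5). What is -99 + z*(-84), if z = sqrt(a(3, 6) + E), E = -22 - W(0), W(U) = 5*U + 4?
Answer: -99 - 63*I*sqrt(46) ≈ -99.0 - 427.29*I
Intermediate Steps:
W(U) = 4 + 5*U
a(f, Z) = 1/(5 + f)
E = -26 (E = -22 - (4 + 5*0) = -22 - (4 + 0) = -22 - 1*4 = -22 - 4 = -26)
z = 3*I*sqrt(46)/4 (z = sqrt(1/(5 + 3) - 26) = sqrt(1/8 - 26) = sqrt(-207/8) = 3*I*sqrt(46)/4 ≈ 5.0867*I)
-99 + z*(-84) = -99 + (3*I*sqrt(46)/4)*(-84) = -99 - 63*I*sqrt(46)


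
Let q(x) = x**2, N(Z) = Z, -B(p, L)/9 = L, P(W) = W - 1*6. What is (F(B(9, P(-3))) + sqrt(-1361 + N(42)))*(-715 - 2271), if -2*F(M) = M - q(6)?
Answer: 67185 - 2986*I*sqrt(1319) ≈ 67185.0 - 1.0845e+5*I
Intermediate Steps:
P(W) = -6 + W (P(W) = W - 6 = -6 + W)
B(p, L) = -9*L
F(M) = 18 - M/2 (F(M) = -(M - 1*6**2)/2 = -(M - 1*36)/2 = -(M - 36)/2 = -(-36 + M)/2 = 18 - M/2)
(F(B(9, P(-3))) + sqrt(-1361 + N(42)))*(-715 - 2271) = ((18 - (-9)*(-6 - 3)/2) + sqrt(-1361 + 42))*(-715 - 2271) = ((18 - (-9)*(-9)/2) + sqrt(-1319))*(-2986) = ((18 - 1/2*81) + I*sqrt(1319))*(-2986) = ((18 - 81/2) + I*sqrt(1319))*(-2986) = (-45/2 + I*sqrt(1319))*(-2986) = 67185 - 2986*I*sqrt(1319)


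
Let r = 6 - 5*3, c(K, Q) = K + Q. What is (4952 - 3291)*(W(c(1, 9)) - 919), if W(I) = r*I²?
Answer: -3021359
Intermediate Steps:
r = -9 (r = 6 - 15 = -9)
W(I) = -9*I²
(4952 - 3291)*(W(c(1, 9)) - 919) = (4952 - 3291)*(-9*(1 + 9)² - 919) = 1661*(-9*10² - 919) = 1661*(-9*100 - 919) = 1661*(-900 - 919) = 1661*(-1819) = -3021359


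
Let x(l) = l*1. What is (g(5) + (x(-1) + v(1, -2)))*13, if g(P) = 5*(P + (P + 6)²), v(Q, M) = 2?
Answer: 8203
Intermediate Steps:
x(l) = l
g(P) = 5*P + 5*(6 + P)² (g(P) = 5*(P + (6 + P)²) = 5*P + 5*(6 + P)²)
(g(5) + (x(-1) + v(1, -2)))*13 = ((5*5 + 5*(6 + 5)²) + (-1 + 2))*13 = ((25 + 5*11²) + 1)*13 = ((25 + 5*121) + 1)*13 = ((25 + 605) + 1)*13 = (630 + 1)*13 = 631*13 = 8203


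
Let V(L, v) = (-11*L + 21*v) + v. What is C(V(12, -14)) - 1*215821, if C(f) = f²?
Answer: -22221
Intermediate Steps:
V(L, v) = -11*L + 22*v
C(V(12, -14)) - 1*215821 = (-11*12 + 22*(-14))² - 1*215821 = (-132 - 308)² - 215821 = (-440)² - 215821 = 193600 - 215821 = -22221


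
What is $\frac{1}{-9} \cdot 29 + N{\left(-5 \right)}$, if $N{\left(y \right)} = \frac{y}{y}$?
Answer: $- \frac{20}{9} \approx -2.2222$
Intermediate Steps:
$N{\left(y \right)} = 1$
$\frac{1}{-9} \cdot 29 + N{\left(-5 \right)} = \frac{1}{-9} \cdot 29 + 1 = \left(- \frac{1}{9}\right) 29 + 1 = - \frac{29}{9} + 1 = - \frac{20}{9}$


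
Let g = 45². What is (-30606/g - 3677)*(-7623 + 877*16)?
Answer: -15972362393/675 ≈ -2.3663e+7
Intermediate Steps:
g = 2025
(-30606/g - 3677)*(-7623 + 877*16) = (-30606/2025 - 3677)*(-7623 + 877*16) = (-30606*1/2025 - 3677)*(-7623 + 14032) = (-10202/675 - 3677)*6409 = -2492177/675*6409 = -15972362393/675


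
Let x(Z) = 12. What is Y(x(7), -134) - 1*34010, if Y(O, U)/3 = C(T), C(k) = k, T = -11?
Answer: -34043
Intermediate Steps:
Y(O, U) = -33 (Y(O, U) = 3*(-11) = -33)
Y(x(7), -134) - 1*34010 = -33 - 1*34010 = -33 - 34010 = -34043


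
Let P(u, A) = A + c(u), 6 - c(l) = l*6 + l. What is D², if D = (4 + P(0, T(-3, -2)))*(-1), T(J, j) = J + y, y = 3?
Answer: 100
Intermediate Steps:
c(l) = 6 - 7*l (c(l) = 6 - (l*6 + l) = 6 - (6*l + l) = 6 - 7*l)
T(J, j) = 3 + J (T(J, j) = J + 3 = 3 + J)
P(u, A) = 6 + A - 7*u (P(u, A) = A + (6 - 7*u) = 6 + A - 7*u)
D = -10 (D = (4 + (6 + (3 - 3) - 7*0))*(-1) = (4 + (6 + 0 + 0))*(-1) = (4 + 6)*(-1) = 10*(-1) = -10)
D² = (-10)² = 100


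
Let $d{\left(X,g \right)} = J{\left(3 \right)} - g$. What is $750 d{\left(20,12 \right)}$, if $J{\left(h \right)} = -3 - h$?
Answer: $-13500$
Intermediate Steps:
$d{\left(X,g \right)} = -6 - g$ ($d{\left(X,g \right)} = \left(-3 - 3\right) - g = -6 - g$)
$750 d{\left(20,12 \right)} = 750 \left(-6 - 12\right) = 750 \left(-18\right) = -13500$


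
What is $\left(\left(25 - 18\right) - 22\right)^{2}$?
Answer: $225$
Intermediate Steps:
$\left(\left(25 - 18\right) - 22\right)^{2} = \left(7 - 22\right)^{2} = \left(-15\right)^{2} = 225$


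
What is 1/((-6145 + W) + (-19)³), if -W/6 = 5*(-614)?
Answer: 1/5416 ≈ 0.00018464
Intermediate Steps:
W = 18420 (W = -30*(-614) = -6*(-3070) = 18420)
1/((-6145 + W) + (-19)³) = 1/((-6145 + 18420) + (-19)³) = 1/(12275 - 6859) = 1/5416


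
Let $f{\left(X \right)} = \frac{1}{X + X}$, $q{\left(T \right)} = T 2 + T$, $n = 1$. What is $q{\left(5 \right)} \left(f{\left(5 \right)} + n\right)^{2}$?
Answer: $\frac{363}{20} \approx 18.15$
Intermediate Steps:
$q{\left(T \right)} = 3 T$ ($q{\left(T \right)} = 2 T + T = 3 T$)
$f{\left(X \right)} = \frac{1}{2 X}$
$q{\left(5 \right)} \left(f{\left(5 \right)} + n\right)^{2} = 3 \cdot 5 \left(\frac{1}{2 \cdot 5} + 1\right)^{2} = 15 \left(\frac{1}{2} \cdot \frac{1}{5} + 1\right)^{2} = 15 \left(\frac{1}{10} + 1\right)^{2} = 15 \left(\frac{11}{10}\right)^{2} = 15 \cdot \frac{121}{100} = \frac{363}{20}$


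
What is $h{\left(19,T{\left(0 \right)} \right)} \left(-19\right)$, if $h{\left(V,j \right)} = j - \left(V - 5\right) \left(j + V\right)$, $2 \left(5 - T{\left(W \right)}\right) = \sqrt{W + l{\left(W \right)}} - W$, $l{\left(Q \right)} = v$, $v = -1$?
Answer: $6289 - \frac{247 i}{2} \approx 6289.0 - 123.5 i$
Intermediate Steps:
$l{\left(Q \right)} = -1$
$T{\left(W \right)} = 5 + \frac{W}{2} - \frac{\sqrt{-1 + W}}{2}$ ($T{\left(W \right)} = 5 - \frac{\sqrt{W - 1} - W}{2} = 5 - \frac{\sqrt{-1 + W} - W}{2} = 5 + \left(\frac{W}{2} - \frac{\sqrt{-1 + W}}{2}\right) = 5 + \frac{W}{2} - \frac{\sqrt{-1 + W}}{2}$)
$h{\left(V,j \right)} = j - \left(-5 + V\right) \left(V + j\right)$
$h{\left(19,T{\left(0 \right)} \right)} \left(-19\right) = \left(- 19^{2} + 5 \cdot 19 + 6 \left(5 + \frac{1}{2} \cdot 0 - \frac{\sqrt{-1 + 0}}{2}\right) - 19 \left(5 + \frac{1}{2} \cdot 0 - \frac{\sqrt{-1 + 0}}{2}\right)\right) \left(-19\right) = \left(\left(-1\right) 361 + 95 + 6 \left(5 + 0 - \frac{\sqrt{-1}}{2}\right) - 19 \left(5 + 0 - \frac{\sqrt{-1}}{2}\right)\right) \left(-19\right) = \left(-361 + 95 + 6 \left(5 + 0 - \frac{i}{2}\right) - 19 \left(5 + 0 - \frac{i}{2}\right)\right) \left(-19\right) = \left(-361 + 95 + 6 \left(5 - \frac{i}{2}\right) - 19 \left(5 - \frac{i}{2}\right)\right) \left(-19\right) = \left(-361 + 95 + \left(30 - 3 i\right) - \left(95 - \frac{19 i}{2}\right)\right) \left(-19\right) = \left(-331 + \frac{13 i}{2}\right) \left(-19\right) = 6289 - \frac{247 i}{2}$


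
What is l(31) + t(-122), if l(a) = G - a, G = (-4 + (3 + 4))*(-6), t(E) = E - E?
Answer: -49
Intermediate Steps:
t(E) = 0
G = -18 (G = (-4 + 7)*(-6) = 3*(-6) = -18)
l(a) = -18 - a
l(31) + t(-122) = (-18 - 1*31) + 0 = (-18 - 31) + 0 = -49 + 0 = -49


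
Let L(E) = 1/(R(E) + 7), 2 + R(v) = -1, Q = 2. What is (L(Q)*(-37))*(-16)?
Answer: 148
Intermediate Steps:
R(v) = -3 (R(v) = -2 - 1 = -3)
L(E) = 1/4 (L(E) = 1/(-3 + 7) = 1/4)
(L(Q)*(-37))*(-16) = ((1/4)*(-37))*(-16) = -37/4*(-16) = 148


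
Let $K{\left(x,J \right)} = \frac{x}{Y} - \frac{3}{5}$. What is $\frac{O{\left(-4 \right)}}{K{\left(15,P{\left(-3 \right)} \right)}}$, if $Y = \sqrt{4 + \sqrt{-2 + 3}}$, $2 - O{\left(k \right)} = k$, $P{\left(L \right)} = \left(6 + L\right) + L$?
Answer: $\frac{5}{62} + \frac{25 \sqrt{5}}{62} \approx 0.98229$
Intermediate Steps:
$P{\left(L \right)} = 6 + 2 L$
$O{\left(k \right)} = 2 - k$
$Y = \sqrt{5}$ ($Y = \sqrt{4 + \sqrt{1}} = \sqrt{4 + 1} = \sqrt{5} \approx 2.2361$)
$K{\left(x,J \right)} = - \frac{3}{5} + \frac{x \sqrt{5}}{5}$ ($K{\left(x,J \right)} = \frac{x}{\sqrt{5}} - \frac{3}{5} = x \frac{\sqrt{5}}{5} - \frac{3}{5} = \frac{x \sqrt{5}}{5} - \frac{3}{5} = - \frac{3}{5} + \frac{x \sqrt{5}}{5}$)
$\frac{O{\left(-4 \right)}}{K{\left(15,P{\left(-3 \right)} \right)}} = \frac{2 - -4}{- \frac{3}{5} + \frac{1}{5} \cdot 15 \sqrt{5}} = \frac{2 + 4}{- \frac{3}{5} + 3 \sqrt{5}} = \frac{6}{- \frac{3}{5} + 3 \sqrt{5}}$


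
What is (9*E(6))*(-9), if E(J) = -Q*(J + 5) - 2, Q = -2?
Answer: -1620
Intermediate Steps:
E(J) = 8 + 2*J (E(J) = -(-2)*(J + 5) - 2 = -(-2)*(5 + J) - 2 = -(-10 - 2*J) - 2 = (10 + 2*J) - 2 = 8 + 2*J)
(9*E(6))*(-9) = (9*(8 + 2*6))*(-9) = (9*(8 + 12))*(-9) = (9*20)*(-9) = 180*(-9) = -1620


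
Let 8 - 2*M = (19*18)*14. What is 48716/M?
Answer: -24358/1195 ≈ -20.383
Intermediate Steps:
M = -2390 (M = 4 - 19*18*14/2 = 4 - 171*14 = 4 - ½*4788 = 4 - 2394 = -2390)
48716/M = 48716/(-2390) = 48716*(-1/2390) = -24358/1195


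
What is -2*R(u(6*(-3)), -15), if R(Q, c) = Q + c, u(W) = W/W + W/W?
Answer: 26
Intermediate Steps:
u(W) = 2 (u(W) = 1 + 1 = 2)
-2*R(u(6*(-3)), -15) = -2*(2 - 15) = -2*(-13) = 26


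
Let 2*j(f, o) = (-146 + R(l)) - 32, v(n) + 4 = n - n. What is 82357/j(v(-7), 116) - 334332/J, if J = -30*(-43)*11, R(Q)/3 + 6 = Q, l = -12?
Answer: -201238057/274340 ≈ -733.54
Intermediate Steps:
R(Q) = -18 + 3*Q
v(n) = -4 (v(n) = -4 + (n - n) = -4 + 0 = -4)
j(f, o) = -116 (j(f, o) = ((-146 + (-18 + 3*(-12))) - 32)/2 = ((-146 + (-18 - 36)) - 32)/2 = ((-146 - 54) - 32)/2 = (-200 - 32)/2 = (½)*(-232) = -116)
J = 14190 (J = 1290*11 = 14190)
82357/j(v(-7), 116) - 334332/J = 82357/(-116) - 334332/14190 = 82357*(-1/116) - 334332*1/14190 = -82357/116 - 55722/2365 = -201238057/274340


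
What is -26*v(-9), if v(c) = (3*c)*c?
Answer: -6318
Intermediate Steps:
v(c) = 3*c²
-26*v(-9) = -78*(-9)² = -78*81 = -26*243 = -6318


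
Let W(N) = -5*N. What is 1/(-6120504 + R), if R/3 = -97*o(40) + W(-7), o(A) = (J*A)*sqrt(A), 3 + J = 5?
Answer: -2040133/12479201861067 + 15520*sqrt(10)/12479201861067 ≈ -1.5955e-7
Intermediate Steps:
J = 2 (J = -3 + 5 = 2)
o(A) = 2*A**(3/2) (o(A) = (2*A)*sqrt(A) = 2*A**(3/2))
R = 105 - 46560*sqrt(10) (R = 3*(-194*40**(3/2) - 5*(-7)) = 3*(-194*80*sqrt(10) + 35) = 3*(-15520*sqrt(10) + 35) = 3*(35 - 15520*sqrt(10)) = 105 - 46560*sqrt(10) ≈ -1.4713e+5)
1/(-6120504 + R) = 1/(-6120504 + (105 - 46560*sqrt(10))) = 1/(-6120399 - 46560*sqrt(10))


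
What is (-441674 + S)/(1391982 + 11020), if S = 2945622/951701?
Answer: -210169320926/667619203201 ≈ -0.31480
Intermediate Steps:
S = 2945622/951701 (S = 2945622*(1/951701) = 2945622/951701 ≈ 3.0951)
(-441674 + S)/(1391982 + 11020) = (-441674 + 2945622/951701)/(1391982 + 11020) = -420338641852/951701/1403002 = -420338641852/951701*1/1403002 = -210169320926/667619203201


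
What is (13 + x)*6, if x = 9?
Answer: 132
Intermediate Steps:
(13 + x)*6 = (13 + 9)*6 = 22*6 = 132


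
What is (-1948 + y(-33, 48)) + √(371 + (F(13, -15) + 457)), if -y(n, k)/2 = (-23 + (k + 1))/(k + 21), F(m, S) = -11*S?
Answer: -134464/69 + √993 ≈ -1917.2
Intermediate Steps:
y(n, k) = -2*(-22 + k)/(21 + k) (y(n, k) = -2*(-23 + (k + 1))/(k + 21) = -2*(-23 + (1 + k))/(21 + k) = -2*(-22 + k)/(21 + k))
(-1948 + y(-33, 48)) + √(371 + (F(13, -15) + 457)) = (-1948 + 2*(22 - 1*48)/(21 + 48)) + √(371 + (-11*(-15) + 457)) = (-1948 + 2*(22 - 48)/69) + √(371 + (165 + 457)) = (-1948 + 2*(1/69)*(-26)) + √(371 + 622) = (-1948 - 52/69) + √993 = -134464/69 + √993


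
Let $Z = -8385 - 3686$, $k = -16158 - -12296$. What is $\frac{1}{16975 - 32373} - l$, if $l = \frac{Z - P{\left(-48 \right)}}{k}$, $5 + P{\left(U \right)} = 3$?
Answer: $- \frac{46460581}{14866769} \approx -3.1251$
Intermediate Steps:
$k = -3862$ ($k = -16158 + 12296 = -3862$)
$P{\left(U \right)} = -2$ ($P{\left(U \right)} = -5 + 3 = -2$)
$Z = -12071$ ($Z = -8385 - 3686 = -12071$)
$l = \frac{12069}{3862}$ ($l = \frac{-12071 - -2}{-3862} = \left(-12071 + 2\right) \left(- \frac{1}{3862}\right) = \left(-12069\right) \left(- \frac{1}{3862}\right) = \frac{12069}{3862} \approx 3.1251$)
$\frac{1}{16975 - 32373} - l = \frac{1}{16975 - 32373} - \frac{12069}{3862} = \frac{1}{-15398} - \frac{12069}{3862} = - \frac{1}{15398} - \frac{12069}{3862} = - \frac{46460581}{14866769}$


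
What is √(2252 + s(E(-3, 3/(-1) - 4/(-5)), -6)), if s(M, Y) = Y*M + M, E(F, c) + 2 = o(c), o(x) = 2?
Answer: 2*√563 ≈ 47.455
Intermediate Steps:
E(F, c) = 0 (E(F, c) = -2 + 2 = 0)
s(M, Y) = M + M*Y (s(M, Y) = M*Y + M = M + M*Y)
√(2252 + s(E(-3, 3/(-1) - 4/(-5)), -6)) = √(2252 + 0*(1 - 6)) = √(2252 + 0*(-5)) = √(2252 + 0) = √2252 = 2*√563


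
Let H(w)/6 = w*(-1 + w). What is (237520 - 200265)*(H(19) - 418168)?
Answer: -15502401580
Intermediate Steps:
H(w) = 6*w*(-1 + w) (H(w) = 6*(w*(-1 + w)) = 6*w*(-1 + w))
(237520 - 200265)*(H(19) - 418168) = (237520 - 200265)*(6*19*(-1 + 19) - 418168) = 37255*(6*19*18 - 418168) = 37255*(2052 - 418168) = 37255*(-416116) = -15502401580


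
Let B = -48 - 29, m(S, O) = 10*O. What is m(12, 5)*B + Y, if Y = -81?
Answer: -3931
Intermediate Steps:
B = -77
m(12, 5)*B + Y = (10*5)*(-77) - 81 = 50*(-77) - 81 = -3850 - 81 = -3931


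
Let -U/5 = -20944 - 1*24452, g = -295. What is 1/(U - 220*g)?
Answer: 1/291880 ≈ 3.4261e-6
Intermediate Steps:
U = 226980 (U = -5*(-20944 - 1*24452) = -5*(-20944 - 24452) = -5*(-45396) = 226980)
1/(U - 220*g) = 1/(226980 - 220*(-295)) = 1/(226980 + 64900) = 1/291880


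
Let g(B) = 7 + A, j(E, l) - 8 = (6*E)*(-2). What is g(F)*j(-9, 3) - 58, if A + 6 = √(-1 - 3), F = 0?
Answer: 58 + 232*I ≈ 58.0 + 232.0*I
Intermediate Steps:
j(E, l) = 8 - 12*E (j(E, l) = 8 + (6*E)*(-2) = 8 - 12*E)
A = -6 + 2*I (A = -6 + √(-1 - 3) = -6 + √(-4) = -6 + 2*I ≈ -6.0 + 2.0*I)
g(B) = 1 + 2*I (g(B) = 7 + (-6 + 2*I) = 1 + 2*I)
g(F)*j(-9, 3) - 58 = (1 + 2*I)*(8 - 12*(-9)) - 58 = (1 + 2*I)*(8 + 108) - 58 = (1 + 2*I)*116 - 58 = (116 + 232*I) - 58 = 58 + 232*I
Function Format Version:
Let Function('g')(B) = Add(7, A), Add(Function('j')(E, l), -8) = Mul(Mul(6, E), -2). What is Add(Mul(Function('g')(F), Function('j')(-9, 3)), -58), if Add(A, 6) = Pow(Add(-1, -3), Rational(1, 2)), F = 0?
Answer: Add(58, Mul(232, I)) ≈ Add(58.000, Mul(232.00, I))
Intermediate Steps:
Function('j')(E, l) = Add(8, Mul(-12, E)) (Function('j')(E, l) = Add(8, Mul(Mul(6, E), -2)) = Add(8, Mul(-12, E)))
A = Add(-6, Mul(2, I)) (A = Add(-6, Pow(Add(-1, -3), Rational(1, 2))) = Add(-6, Pow(-4, Rational(1, 2))) = Add(-6, Mul(2, I)) ≈ Add(-6.0000, Mul(2.0000, I)))
Function('g')(B) = Add(1, Mul(2, I)) (Function('g')(B) = Add(7, Add(-6, Mul(2, I))) = Add(1, Mul(2, I)))
Add(Mul(Function('g')(F), Function('j')(-9, 3)), -58) = Add(Mul(Add(1, Mul(2, I)), Add(8, Mul(-12, -9))), -58) = Add(Mul(Add(1, Mul(2, I)), Add(8, 108)), -58) = Add(Mul(Add(1, Mul(2, I)), 116), -58) = Add(Add(116, Mul(232, I)), -58) = Add(58, Mul(232, I))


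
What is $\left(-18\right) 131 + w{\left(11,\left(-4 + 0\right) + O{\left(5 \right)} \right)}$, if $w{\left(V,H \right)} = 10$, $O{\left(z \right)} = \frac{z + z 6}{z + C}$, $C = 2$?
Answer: $-2348$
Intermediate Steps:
$O{\left(z \right)} = \frac{7 z}{2 + z}$ ($O{\left(z \right)} = \frac{z + z 6}{z + 2} = \frac{z + 6 z}{2 + z} = \frac{7 z}{2 + z}$)
$\left(-18\right) 131 + w{\left(11,\left(-4 + 0\right) + O{\left(5 \right)} \right)} = \left(-18\right) 131 + 10 = -2358 + 10 = -2348$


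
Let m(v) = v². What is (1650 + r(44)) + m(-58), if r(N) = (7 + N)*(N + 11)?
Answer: 7819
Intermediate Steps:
r(N) = (7 + N)*(11 + N)
(1650 + r(44)) + m(-58) = (1650 + (77 + 44² + 18*44)) + (-58)² = (1650 + (77 + 1936 + 792)) + 3364 = (1650 + 2805) + 3364 = 4455 + 3364 = 7819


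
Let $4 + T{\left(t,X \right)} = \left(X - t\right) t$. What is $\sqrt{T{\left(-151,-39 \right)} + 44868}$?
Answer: $4 \sqrt{1747} \approx 167.19$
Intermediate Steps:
$T{\left(t,X \right)} = -4 + t \left(X - t\right)$ ($T{\left(t,X \right)} = -4 + \left(X - t\right) t = -4 + t \left(X - t\right)$)
$\sqrt{T{\left(-151,-39 \right)} + 44868} = \sqrt{\left(-4 - \left(-151\right)^{2} - -5889\right) + 44868} = \sqrt{\left(-4 - 22801 + 5889\right) + 44868} = \sqrt{-16916 + 44868} = \sqrt{27952} = 4 \sqrt{1747}$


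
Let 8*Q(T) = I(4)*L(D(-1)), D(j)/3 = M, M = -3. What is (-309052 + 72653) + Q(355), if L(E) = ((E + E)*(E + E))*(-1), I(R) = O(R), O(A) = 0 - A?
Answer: -236237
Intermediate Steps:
O(A) = -A
D(j) = -9 (D(j) = 3*(-3) = -9)
I(R) = -R
L(E) = -4*E**2 (L(E) = ((2*E)*(2*E))*(-1) = (4*E**2)*(-1) = -4*E**2)
Q(T) = 162 (Q(T) = ((-1*4)*(-4*(-9)**2))/8 = (-(-16)*81)/8 = (-4*(-324))/8 = (1/8)*1296 = 162)
(-309052 + 72653) + Q(355) = (-309052 + 72653) + 162 = -236399 + 162 = -236237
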